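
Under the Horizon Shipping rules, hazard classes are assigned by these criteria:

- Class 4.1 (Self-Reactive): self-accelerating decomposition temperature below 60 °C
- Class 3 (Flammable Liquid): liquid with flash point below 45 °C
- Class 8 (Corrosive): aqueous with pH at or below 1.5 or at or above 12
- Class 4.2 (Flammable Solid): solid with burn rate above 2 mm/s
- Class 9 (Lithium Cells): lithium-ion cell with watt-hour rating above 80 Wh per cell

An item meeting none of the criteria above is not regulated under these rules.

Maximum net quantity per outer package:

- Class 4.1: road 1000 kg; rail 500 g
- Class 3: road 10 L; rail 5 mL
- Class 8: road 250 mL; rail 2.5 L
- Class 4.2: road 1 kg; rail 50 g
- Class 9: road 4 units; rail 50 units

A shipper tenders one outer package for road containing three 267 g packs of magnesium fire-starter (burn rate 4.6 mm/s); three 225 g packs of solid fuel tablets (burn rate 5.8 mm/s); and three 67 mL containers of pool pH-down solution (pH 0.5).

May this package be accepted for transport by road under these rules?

No

With burn rate 4.6 mm/s (> 2 mm/s), the magnesium fire-starter falls in Class 4.2.
With burn rate 5.8 mm/s (> 2 mm/s), the solid fuel tablets fall in Class 4.2.
The pool pH-down solution has pH 0.5, which is ≤ 1.5, so it is Class 8 (Corrosive).
Total Class 4.2: (three 267 g packs = 801 g) + (three 225 g packs = 675 g) = 1.476 kg.
That exceeds the Class 4.2 road limit of 1 kg.
Class 8 quantity: three 67 mL containers = 201 mL.
201 mL ≤ 250 mL (road limit, Class 8) — within limit.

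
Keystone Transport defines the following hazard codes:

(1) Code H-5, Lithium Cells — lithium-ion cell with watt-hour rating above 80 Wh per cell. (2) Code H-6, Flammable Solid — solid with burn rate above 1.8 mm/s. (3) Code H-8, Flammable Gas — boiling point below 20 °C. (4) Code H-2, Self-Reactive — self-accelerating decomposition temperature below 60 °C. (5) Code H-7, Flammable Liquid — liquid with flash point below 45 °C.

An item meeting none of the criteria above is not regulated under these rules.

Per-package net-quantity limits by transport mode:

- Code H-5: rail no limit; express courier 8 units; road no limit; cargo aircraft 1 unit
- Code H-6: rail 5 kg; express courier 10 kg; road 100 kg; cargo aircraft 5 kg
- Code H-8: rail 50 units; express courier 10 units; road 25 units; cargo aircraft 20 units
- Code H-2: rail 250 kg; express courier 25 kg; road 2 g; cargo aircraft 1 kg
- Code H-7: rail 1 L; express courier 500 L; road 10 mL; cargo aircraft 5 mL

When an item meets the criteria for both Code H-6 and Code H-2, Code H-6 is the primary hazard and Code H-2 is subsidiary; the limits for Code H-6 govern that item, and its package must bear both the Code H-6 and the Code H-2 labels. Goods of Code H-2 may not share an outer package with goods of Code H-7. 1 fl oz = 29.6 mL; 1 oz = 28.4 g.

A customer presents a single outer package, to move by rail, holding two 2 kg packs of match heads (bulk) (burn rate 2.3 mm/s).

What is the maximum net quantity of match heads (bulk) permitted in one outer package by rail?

5 kg

The match heads (bulk) have burn rate 2.3 mm/s, which is > 1.8 mm/s, so they are Code H-6 (Flammable Solid).
The rail limit for Code H-6 is 5 kg.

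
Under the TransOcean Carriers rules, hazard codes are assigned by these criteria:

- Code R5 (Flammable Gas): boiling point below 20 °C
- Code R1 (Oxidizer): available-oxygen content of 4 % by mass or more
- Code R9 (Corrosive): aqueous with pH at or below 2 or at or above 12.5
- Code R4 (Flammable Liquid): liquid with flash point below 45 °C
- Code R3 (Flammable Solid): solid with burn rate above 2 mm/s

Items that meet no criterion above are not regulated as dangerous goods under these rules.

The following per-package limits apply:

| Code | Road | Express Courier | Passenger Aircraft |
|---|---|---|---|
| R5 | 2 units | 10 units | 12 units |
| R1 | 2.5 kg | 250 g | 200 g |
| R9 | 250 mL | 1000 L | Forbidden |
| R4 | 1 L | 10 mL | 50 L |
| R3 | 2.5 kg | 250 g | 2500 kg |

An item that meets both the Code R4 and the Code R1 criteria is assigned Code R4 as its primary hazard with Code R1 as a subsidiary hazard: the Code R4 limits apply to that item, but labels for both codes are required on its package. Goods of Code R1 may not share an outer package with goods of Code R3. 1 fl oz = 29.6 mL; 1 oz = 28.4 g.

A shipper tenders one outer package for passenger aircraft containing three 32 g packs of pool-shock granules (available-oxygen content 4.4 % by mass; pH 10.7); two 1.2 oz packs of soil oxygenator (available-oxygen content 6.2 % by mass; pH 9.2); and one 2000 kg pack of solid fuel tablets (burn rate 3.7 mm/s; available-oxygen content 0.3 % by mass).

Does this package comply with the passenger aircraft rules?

No

Available-oxygen content 4.4 % by mass meets the Code R1 criterion (Oxidizer), so the pool-shock granules are Code R1.
Soil oxygenator: available-oxygen content 6.2 % by mass ≥ 4 % by mass → Code R1 (Oxidizer).
The solid fuel tablets have burn rate 3.7 mm/s, which is > 2 mm/s, so they are Code R3 (Flammable Solid).
Total Code R1: (three 32 g packs = 96 g) + (two 1.2 oz packs = 68.16 g) = 164.16 g.
164.16 g ≤ 200 g (passenger aircraft limit, Code R1) — within limit.
Code R3 quantity: 2000 kg.
2000 kg is within the passenger aircraft limit of 2500 kg for Code R3.
Code R1 and Code R3 may not share an outer package.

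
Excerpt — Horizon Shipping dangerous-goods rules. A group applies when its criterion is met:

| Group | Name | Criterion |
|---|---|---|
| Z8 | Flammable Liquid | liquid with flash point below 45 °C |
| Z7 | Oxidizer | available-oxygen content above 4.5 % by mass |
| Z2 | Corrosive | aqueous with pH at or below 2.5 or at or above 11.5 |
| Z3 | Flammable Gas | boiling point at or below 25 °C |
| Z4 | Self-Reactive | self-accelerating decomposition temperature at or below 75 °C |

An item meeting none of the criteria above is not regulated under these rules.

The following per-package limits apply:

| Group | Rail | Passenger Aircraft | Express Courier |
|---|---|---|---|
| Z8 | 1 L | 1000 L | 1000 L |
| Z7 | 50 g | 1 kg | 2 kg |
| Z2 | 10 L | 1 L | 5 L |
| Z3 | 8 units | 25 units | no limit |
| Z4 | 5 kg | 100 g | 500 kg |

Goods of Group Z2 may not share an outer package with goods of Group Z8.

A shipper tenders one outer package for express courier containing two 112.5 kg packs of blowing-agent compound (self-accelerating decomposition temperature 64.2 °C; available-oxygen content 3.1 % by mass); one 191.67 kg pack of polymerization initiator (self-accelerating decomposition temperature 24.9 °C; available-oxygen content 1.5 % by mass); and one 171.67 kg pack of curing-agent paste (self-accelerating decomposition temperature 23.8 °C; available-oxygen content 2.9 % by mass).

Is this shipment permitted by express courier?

The blowing-agent compound has self-accelerating decomposition temperature 64.2 °C, which is ≤ 75 °C, so it is Group Z4 (Self-Reactive).
Self-accelerating decomposition temperature 24.9 °C meets the Group Z4 criterion (Self-Reactive), so the polymerization initiator is Group Z4.
Self-accelerating decomposition temperature 23.8 °C meets the Group Z4 criterion (Self-Reactive), so the curing-agent paste is Group Z4.
Group Z4 net quantity: (two 112.5 kg packs = 225 kg) + 191.67 kg + 171.67 kg = 588.34 kg.
588.34 kg > 500 kg (express courier limit, Group Z4) — over the limit.

No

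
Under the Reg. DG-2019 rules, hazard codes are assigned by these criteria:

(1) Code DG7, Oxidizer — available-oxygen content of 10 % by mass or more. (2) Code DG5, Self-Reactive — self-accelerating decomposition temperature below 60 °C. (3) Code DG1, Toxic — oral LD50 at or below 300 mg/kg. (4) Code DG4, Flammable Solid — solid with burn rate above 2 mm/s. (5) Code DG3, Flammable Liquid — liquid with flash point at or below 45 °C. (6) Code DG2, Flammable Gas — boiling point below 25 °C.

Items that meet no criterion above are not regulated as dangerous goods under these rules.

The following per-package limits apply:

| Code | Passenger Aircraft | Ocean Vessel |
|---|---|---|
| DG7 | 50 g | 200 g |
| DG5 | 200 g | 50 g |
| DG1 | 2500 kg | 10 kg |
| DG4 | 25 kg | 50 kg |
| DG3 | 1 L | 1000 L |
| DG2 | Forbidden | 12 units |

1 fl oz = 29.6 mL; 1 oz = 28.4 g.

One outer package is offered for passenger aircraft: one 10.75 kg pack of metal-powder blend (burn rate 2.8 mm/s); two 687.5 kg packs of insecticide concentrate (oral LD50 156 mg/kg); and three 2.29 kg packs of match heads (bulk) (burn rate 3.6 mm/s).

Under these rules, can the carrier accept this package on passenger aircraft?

Yes

With burn rate 2.8 mm/s (> 2 mm/s), the metal-powder blend falls in Code DG4.
The insecticide concentrate has oral LD50 156 mg/kg, which is ≤ 300 mg/kg, so it is Code DG1 (Toxic).
Burn rate 3.6 mm/s meets the Code DG4 criterion (Flammable Solid), so the match heads (bulk) are Code DG4.
Code DG1 quantity: two 687.5 kg packs = 1375 kg.
1375 kg is within the passenger aircraft limit of 2500 kg for Code DG1.
Total Code DG4: 10.75 kg + (three 2.29 kg packs = 6.87 kg) = 17.62 kg.
17.62 kg ≤ 25 kg (passenger aircraft limit, Code DG4) — within limit.
Every hazard code is within its passenger aircraft limit and no segregation rule is violated.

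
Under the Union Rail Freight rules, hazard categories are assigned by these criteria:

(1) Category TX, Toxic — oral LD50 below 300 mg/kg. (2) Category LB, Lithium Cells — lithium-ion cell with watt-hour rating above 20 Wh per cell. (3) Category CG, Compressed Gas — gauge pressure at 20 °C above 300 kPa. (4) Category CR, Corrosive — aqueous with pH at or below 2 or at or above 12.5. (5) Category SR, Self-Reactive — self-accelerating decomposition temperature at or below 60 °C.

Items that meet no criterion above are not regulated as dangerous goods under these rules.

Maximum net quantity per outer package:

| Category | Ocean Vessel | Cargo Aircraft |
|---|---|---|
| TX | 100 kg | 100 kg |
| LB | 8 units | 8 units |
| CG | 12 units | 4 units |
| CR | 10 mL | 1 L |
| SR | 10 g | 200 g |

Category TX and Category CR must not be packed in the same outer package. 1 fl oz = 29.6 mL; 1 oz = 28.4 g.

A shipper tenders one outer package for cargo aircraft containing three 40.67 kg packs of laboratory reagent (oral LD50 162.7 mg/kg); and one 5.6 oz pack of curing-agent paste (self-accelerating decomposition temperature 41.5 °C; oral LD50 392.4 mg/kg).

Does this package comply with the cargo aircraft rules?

No

With oral LD50 162.7 mg/kg (< 300 mg/kg), the laboratory reagent falls in Category TX.
Curing-agent paste: self-accelerating decomposition temperature 41.5 °C ≤ 60 °C → Category SR (Self-Reactive).
Category SR quantity: one 5.6 oz pack = 159.04 g.
That is within the Category SR cargo aircraft limit of 200 g.
Category TX quantity: three 40.67 kg packs = 122.01 kg.
That exceeds the Category TX cargo aircraft limit of 100 kg.
The segregation rule (Category TX with Category CR) does not apply to Category SR with Category TX.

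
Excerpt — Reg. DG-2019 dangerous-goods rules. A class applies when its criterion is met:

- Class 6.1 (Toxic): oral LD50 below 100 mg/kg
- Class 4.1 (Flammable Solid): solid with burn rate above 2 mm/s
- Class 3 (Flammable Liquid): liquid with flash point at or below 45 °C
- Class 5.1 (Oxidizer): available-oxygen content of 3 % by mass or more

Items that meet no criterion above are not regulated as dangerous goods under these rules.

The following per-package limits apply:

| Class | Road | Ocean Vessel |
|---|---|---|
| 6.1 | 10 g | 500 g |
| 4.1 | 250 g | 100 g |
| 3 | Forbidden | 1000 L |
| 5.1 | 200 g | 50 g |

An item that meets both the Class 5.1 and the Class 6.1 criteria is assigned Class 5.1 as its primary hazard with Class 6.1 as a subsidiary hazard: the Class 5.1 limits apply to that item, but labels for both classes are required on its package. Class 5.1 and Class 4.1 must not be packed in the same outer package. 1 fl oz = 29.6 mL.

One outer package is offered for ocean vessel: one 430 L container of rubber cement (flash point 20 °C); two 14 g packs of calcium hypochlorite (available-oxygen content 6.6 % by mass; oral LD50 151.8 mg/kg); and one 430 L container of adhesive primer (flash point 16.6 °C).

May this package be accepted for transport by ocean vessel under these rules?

Yes

With flash point 20 °C (≤ 45 °C), the rubber cement falls in Class 3.
With available-oxygen content 6.6 % by mass (≥ 3 % by mass), the calcium hypochlorite falls in Class 5.1.
The adhesive primer has flash point 16.6 °C, which is ≤ 45 °C, so it is Class 3 (Flammable Liquid).
Class 5.1 quantity: two 14 g packs = 28 g.
28 g is within the ocean vessel limit of 50 g for Class 5.1.
Total Class 3: 430 L + 430 L = 860 L.
860 L ≤ 1000 L (ocean vessel limit, Class 3) — within limit.
The segregation rule (Class 5.1 with Class 4.1) does not apply to Class 5.1 with Class 3.
Every hazard class is within its ocean vessel limit and no segregation rule is violated.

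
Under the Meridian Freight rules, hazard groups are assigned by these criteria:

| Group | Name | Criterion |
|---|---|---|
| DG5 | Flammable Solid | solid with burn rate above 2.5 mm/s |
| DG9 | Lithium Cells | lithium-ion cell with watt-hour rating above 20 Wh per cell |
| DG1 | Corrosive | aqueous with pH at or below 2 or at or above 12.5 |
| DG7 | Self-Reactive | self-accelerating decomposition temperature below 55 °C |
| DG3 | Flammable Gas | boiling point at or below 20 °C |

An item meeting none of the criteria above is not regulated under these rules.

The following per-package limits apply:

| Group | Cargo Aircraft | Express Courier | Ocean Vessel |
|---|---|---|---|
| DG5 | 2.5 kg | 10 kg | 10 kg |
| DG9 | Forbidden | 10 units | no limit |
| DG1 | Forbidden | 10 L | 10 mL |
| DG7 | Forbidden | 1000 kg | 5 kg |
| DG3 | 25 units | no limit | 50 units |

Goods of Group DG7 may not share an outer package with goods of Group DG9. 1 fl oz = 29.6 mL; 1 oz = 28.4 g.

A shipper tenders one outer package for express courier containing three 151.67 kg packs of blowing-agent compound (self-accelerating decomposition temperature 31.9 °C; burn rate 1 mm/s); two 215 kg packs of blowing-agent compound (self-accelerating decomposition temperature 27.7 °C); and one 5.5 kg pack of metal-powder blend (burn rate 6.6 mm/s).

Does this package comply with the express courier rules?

Yes

The blowing-agent compound has self-accelerating decomposition temperature 31.9 °C, which is < 55 °C, so it is Group DG7 (Self-Reactive).
The blowing-agent compound has self-accelerating decomposition temperature 27.7 °C, which is < 55 °C, so it is Group DG7 (Self-Reactive).
Burn rate 6.6 mm/s meets the Group DG5 criterion (Flammable Solid), so the metal-powder blend is Group DG5.
Total Group DG7: (three 151.67 kg packs = 455.01 kg) + (two 215 kg packs = 430 kg) = 885.01 kg.
885.01 kg ≤ 1000 kg (express courier limit, Group DG7) — within limit.
Group DG5 quantity: 5.5 kg.
5.5 kg ≤ 10 kg (express courier limit, Group DG5) — within limit.
The segregation rule (Group DG7 with Group DG9) does not apply to Group DG7 with Group DG5.
Every hazard group is within its express courier limit and no segregation rule is violated.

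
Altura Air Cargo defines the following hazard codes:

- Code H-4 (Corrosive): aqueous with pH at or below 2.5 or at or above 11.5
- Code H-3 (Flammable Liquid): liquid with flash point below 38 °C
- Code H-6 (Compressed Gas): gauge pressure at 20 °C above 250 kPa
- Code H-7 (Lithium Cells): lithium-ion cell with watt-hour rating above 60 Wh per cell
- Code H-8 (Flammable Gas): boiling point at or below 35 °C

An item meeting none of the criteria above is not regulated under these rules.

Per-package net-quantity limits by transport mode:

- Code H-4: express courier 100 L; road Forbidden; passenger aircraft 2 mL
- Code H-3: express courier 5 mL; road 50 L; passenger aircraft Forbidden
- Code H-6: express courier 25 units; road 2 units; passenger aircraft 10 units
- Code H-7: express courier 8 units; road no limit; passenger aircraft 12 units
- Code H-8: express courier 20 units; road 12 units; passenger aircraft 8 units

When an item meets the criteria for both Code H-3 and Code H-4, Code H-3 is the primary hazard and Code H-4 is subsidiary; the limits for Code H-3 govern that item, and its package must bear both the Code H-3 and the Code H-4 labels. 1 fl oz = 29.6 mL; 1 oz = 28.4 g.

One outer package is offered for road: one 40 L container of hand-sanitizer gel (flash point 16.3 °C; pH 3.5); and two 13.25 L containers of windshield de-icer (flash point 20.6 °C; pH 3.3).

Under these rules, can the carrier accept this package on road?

Hand-sanitizer gel: flash point 16.3 °C < 38 °C → Code H-3 (Flammable Liquid).
With flash point 20.6 °C (< 38 °C), the windshield de-icer falls in Code H-3.
Code H-3 net quantity: 40 L + (two 13.25 L containers = 26.5 L) = 66.5 L.
66.5 L exceeds the road limit of 50 L for Code H-3.

No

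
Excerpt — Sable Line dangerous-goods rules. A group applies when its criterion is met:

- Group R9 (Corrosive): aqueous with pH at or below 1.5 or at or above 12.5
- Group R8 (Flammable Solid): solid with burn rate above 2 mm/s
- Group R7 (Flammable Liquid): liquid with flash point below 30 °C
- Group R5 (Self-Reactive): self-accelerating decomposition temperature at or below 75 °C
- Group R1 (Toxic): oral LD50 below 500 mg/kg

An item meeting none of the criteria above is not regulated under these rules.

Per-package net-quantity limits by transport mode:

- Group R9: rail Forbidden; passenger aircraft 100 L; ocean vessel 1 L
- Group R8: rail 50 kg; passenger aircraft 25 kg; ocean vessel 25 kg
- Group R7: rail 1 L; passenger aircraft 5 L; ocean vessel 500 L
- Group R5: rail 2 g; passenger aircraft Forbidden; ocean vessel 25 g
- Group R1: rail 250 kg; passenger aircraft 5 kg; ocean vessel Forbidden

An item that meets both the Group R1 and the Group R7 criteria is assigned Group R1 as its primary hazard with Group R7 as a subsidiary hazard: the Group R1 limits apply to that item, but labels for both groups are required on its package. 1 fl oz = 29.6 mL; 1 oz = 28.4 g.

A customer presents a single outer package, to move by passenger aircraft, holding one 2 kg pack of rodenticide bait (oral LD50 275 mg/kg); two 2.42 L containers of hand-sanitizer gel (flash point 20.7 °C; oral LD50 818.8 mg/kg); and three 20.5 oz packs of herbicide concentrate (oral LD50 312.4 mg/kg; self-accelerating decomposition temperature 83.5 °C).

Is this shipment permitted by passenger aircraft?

With oral LD50 275 mg/kg (< 500 mg/kg), the rodenticide bait falls in Group R1.
With flash point 20.7 °C (< 30 °C), the hand-sanitizer gel falls in Group R7.
The herbicide concentrate has oral LD50 312.4 mg/kg, which is < 500 mg/kg, so it is Group R1 (Toxic).
Group R7 quantity: two 2.42 L containers = 4.84 L.
4.84 L ≤ 5 L (passenger aircraft limit, Group R7) — within limit.
Total Group R1: 2 kg + (three 20.5 oz packs = 1746.6 g) = 3746.6 g.
3746.6 g ≤ 5 kg (passenger aircraft limit, Group R1) — within limit.
Every hazard group is within its passenger aircraft limit and no segregation rule is violated.

Yes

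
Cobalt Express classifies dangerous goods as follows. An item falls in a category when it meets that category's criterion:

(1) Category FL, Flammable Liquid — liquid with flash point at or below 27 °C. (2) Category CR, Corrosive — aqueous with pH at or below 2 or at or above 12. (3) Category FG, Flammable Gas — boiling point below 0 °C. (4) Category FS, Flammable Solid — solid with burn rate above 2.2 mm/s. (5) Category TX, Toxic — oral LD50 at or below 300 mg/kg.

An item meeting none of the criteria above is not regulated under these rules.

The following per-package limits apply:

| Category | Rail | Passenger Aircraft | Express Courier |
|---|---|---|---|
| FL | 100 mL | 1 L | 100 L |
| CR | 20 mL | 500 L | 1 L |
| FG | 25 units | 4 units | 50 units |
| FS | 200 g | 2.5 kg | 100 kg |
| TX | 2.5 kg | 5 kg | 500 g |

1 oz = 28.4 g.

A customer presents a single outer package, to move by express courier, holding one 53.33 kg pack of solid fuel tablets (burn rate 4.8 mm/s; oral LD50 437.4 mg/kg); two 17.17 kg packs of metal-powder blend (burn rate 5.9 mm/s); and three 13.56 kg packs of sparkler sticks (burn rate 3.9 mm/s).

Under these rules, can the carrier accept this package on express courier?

Solid fuel tablets: burn rate 4.8 mm/s > 2.2 mm/s → Category FS (Flammable Solid).
The metal-powder blend has burn rate 5.9 mm/s, which is > 2.2 mm/s, so it is Category FS (Flammable Solid).
Sparkler sticks: burn rate 3.9 mm/s > 2.2 mm/s → Category FS (Flammable Solid).
Total Category FS: 53.33 kg + (two 17.17 kg packs = 34.34 kg) + (three 13.56 kg packs = 40.68 kg) = 128.35 kg.
128.35 kg > 100 kg (express courier limit, Category FS) — over the limit.

No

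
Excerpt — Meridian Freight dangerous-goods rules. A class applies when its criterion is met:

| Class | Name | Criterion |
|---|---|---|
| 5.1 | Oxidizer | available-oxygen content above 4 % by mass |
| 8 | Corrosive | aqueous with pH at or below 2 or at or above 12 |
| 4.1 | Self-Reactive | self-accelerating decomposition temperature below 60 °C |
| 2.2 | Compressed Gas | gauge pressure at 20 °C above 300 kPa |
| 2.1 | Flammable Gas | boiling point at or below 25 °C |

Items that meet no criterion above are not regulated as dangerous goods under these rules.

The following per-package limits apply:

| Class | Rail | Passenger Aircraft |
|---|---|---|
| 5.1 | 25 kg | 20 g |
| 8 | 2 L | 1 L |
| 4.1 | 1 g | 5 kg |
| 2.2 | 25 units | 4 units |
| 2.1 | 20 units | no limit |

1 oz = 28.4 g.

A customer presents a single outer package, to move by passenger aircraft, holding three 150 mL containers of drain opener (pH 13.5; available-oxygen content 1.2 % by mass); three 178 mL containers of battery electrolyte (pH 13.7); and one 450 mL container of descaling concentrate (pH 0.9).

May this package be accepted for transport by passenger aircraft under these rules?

With pH 13.5 (≥ 12), the drain opener falls in Class 8.
With pH 13.7 (≥ 12), the battery electrolyte falls in Class 8.
With pH 0.9 (≤ 2), the descaling concentrate falls in Class 8.
Total Class 8: (three 150 mL containers = 450 mL) + (three 178 mL containers = 534 mL) + 450 mL = 1.434 L.
1.434 L exceeds the passenger aircraft limit of 1 L for Class 8.

No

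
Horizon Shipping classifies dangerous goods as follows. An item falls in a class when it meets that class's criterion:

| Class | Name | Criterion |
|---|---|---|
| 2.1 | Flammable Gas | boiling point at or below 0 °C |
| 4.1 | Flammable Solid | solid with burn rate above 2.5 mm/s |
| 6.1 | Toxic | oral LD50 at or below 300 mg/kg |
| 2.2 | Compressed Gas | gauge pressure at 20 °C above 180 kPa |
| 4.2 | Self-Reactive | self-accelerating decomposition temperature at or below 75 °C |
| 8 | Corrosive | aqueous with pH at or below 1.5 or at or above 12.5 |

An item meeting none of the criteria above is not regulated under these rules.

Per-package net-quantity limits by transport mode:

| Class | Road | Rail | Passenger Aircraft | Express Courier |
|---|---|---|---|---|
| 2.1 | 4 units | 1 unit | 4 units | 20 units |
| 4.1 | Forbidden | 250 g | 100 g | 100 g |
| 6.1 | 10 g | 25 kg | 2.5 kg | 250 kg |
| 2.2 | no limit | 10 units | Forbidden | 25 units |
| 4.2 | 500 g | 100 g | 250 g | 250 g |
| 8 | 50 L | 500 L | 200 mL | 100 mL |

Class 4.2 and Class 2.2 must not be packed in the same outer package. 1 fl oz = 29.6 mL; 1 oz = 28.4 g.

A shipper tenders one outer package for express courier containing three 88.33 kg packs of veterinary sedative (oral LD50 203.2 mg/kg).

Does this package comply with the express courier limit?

No

The veterinary sedative has oral LD50 203.2 mg/kg, which is ≤ 300 mg/kg, so it is Class 6.1 (Toxic).
Class 6.1 quantity: three 88.33 kg packs = 264.99 kg.
264.99 kg exceeds the express courier limit of 250 kg for Class 6.1.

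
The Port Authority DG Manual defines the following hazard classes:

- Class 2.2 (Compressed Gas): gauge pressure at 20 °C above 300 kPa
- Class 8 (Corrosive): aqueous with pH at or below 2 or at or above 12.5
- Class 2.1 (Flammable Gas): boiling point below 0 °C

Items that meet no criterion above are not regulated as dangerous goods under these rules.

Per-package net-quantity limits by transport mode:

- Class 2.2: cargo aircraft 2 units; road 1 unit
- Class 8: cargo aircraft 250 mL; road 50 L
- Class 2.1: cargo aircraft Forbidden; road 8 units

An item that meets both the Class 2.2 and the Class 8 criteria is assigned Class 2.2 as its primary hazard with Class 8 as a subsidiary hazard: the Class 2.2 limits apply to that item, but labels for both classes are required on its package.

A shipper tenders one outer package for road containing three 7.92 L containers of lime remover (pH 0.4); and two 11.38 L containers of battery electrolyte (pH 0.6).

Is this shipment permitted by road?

Lime remover: pH 0.4 ≤ 2 → Class 8 (Corrosive).
The battery electrolyte has pH 0.6, which is ≤ 2, so it is Class 8 (Corrosive).
Class 8 net quantity: (three 7.92 L containers = 23.76 L) + (two 11.38 L containers = 22.76 L) = 46.52 L.
That is within the Class 8 road limit of 50 L.

Yes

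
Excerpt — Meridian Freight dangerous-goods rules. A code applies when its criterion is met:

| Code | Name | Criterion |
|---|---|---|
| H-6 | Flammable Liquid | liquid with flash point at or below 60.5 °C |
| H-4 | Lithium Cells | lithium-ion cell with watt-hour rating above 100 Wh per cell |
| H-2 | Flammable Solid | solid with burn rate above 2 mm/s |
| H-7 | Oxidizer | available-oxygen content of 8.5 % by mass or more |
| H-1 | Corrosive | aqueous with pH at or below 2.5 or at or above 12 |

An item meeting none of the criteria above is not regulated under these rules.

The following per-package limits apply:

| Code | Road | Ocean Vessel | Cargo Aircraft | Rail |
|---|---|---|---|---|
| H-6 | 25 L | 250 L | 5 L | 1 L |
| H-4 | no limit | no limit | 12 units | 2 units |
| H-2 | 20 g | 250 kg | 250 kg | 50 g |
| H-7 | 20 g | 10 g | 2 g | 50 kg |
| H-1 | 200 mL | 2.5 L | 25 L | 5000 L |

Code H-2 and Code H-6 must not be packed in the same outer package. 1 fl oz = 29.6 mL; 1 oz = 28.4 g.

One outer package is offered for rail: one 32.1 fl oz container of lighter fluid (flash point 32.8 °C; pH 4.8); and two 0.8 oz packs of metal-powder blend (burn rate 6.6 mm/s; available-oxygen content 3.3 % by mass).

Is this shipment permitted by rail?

No

The lighter fluid has flash point 32.8 °C, which is ≤ 60.5 °C, so it is Code H-6 (Flammable Liquid).
With burn rate 6.6 mm/s (> 2 mm/s), the metal-powder blend falls in Code H-2.
Code H-2 quantity: two 0.8 oz packs = 45.44 g.
45.44 g ≤ 50 g (rail limit, Code H-2) — within limit.
Code H-6 quantity: one 32.1 fl oz container = 950.16 mL.
950.16 mL ≤ 1 L (rail limit, Code H-6) — within limit.
Code H-2 and Code H-6 may not share an outer package.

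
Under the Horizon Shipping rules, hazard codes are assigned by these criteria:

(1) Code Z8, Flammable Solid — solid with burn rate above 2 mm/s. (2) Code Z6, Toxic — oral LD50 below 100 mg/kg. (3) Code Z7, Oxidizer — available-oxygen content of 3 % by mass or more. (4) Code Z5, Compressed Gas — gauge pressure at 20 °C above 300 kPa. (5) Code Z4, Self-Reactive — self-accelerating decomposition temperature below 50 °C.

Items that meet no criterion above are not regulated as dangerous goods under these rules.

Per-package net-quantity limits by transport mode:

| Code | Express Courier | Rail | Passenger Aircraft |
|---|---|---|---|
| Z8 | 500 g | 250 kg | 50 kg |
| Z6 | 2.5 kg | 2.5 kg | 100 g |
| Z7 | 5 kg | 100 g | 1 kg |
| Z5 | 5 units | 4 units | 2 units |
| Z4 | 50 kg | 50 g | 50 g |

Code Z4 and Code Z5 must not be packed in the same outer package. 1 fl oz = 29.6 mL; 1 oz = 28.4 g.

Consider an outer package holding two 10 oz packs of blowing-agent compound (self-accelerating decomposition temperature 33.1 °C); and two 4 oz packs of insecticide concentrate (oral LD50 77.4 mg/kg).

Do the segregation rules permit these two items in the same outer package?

Yes

With self-accelerating decomposition temperature 33.1 °C (< 50 °C), the blowing-agent compound falls in Code Z4.
Oral LD50 77.4 mg/kg meets the Code Z6 criterion (Toxic), so the insecticide concentrate is Code Z6.
No segregation rule bars Code Z4 with Code Z6.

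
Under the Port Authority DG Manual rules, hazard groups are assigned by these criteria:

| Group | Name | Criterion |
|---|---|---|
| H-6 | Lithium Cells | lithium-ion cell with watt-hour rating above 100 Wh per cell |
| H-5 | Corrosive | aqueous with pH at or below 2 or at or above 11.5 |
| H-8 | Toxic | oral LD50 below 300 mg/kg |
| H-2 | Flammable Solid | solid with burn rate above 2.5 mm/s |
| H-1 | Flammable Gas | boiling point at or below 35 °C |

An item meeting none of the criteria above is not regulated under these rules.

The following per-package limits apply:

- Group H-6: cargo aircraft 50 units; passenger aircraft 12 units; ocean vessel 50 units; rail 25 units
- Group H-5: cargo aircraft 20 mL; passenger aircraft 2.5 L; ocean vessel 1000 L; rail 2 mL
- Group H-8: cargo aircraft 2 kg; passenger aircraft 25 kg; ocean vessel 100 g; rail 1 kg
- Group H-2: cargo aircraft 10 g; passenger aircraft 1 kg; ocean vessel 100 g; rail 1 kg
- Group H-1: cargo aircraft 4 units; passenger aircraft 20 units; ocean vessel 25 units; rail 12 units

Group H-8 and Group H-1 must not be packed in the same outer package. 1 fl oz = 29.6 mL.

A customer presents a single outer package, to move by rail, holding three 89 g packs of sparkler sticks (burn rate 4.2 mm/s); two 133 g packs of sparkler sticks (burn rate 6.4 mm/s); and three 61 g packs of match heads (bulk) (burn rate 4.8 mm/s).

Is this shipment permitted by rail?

The sparkler sticks have burn rate 4.2 mm/s, which is > 2.5 mm/s, so they are Group H-2 (Flammable Solid).
Sparkler sticks: burn rate 6.4 mm/s > 2.5 mm/s → Group H-2 (Flammable Solid).
Match heads (bulk): burn rate 4.8 mm/s > 2.5 mm/s → Group H-2 (Flammable Solid).
Group H-2 net quantity: (three 89 g packs = 267 g) + (two 133 g packs = 266 g) + (three 61 g packs = 183 g) = 716 g.
That is within the Group H-2 rail limit of 1 kg.

Yes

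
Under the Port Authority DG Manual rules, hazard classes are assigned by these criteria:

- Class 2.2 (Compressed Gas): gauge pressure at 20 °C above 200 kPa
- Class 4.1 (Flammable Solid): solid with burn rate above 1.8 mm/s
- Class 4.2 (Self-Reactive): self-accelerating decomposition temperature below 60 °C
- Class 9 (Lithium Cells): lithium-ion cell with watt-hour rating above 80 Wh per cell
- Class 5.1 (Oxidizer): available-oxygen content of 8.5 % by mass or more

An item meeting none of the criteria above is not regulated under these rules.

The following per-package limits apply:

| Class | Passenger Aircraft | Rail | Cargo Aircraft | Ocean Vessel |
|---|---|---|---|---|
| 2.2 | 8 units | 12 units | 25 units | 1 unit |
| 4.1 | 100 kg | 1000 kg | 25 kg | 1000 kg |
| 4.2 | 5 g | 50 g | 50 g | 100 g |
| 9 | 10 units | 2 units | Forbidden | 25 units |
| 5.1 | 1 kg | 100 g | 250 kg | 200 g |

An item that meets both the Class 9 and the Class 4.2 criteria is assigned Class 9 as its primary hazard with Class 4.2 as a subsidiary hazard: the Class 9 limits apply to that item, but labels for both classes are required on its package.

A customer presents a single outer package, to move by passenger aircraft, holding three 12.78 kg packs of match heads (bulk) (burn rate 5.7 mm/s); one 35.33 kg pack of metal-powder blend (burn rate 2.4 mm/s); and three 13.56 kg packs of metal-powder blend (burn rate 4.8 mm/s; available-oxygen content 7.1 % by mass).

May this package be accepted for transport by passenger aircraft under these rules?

Match heads (bulk): burn rate 5.7 mm/s > 1.8 mm/s → Class 4.1 (Flammable Solid).
Metal-powder blend: burn rate 2.4 mm/s > 1.8 mm/s → Class 4.1 (Flammable Solid).
Metal-powder blend: burn rate 4.8 mm/s > 1.8 mm/s → Class 4.1 (Flammable Solid).
Class 4.1 net quantity: (three 12.78 kg packs = 38.34 kg) + 35.33 kg + (three 13.56 kg packs = 40.68 kg) = 114.35 kg.
114.35 kg > 100 kg (passenger aircraft limit, Class 4.1) — over the limit.

No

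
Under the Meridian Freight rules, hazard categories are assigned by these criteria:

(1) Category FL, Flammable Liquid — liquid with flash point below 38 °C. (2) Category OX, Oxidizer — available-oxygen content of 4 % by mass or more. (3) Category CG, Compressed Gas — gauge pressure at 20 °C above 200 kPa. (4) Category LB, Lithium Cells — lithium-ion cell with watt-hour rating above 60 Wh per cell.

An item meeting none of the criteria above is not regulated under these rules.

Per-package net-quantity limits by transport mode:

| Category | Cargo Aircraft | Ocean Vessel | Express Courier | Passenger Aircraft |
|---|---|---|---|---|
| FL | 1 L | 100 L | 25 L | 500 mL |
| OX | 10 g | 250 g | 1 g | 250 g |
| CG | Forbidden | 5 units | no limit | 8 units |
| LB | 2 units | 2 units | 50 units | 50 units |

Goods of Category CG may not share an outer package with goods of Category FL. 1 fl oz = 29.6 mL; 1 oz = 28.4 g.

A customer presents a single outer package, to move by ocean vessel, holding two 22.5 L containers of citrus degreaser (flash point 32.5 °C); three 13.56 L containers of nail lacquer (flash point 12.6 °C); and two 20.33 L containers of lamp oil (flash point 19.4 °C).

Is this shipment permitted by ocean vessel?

No

Citrus degreaser: flash point 32.5 °C < 38 °C → Category FL (Flammable Liquid).
The nail lacquer has flash point 12.6 °C, which is < 38 °C, so it is Category FL (Flammable Liquid).
Flash point 19.4 °C meets the Category FL criterion (Flammable Liquid), so the lamp oil is Category FL.
Total Category FL: (two 22.5 L containers = 45 L) + (three 13.56 L containers = 40.68 L) + (two 20.33 L containers = 40.66 L) = 126.34 L.
126.34 L exceeds the ocean vessel limit of 100 L for Category FL.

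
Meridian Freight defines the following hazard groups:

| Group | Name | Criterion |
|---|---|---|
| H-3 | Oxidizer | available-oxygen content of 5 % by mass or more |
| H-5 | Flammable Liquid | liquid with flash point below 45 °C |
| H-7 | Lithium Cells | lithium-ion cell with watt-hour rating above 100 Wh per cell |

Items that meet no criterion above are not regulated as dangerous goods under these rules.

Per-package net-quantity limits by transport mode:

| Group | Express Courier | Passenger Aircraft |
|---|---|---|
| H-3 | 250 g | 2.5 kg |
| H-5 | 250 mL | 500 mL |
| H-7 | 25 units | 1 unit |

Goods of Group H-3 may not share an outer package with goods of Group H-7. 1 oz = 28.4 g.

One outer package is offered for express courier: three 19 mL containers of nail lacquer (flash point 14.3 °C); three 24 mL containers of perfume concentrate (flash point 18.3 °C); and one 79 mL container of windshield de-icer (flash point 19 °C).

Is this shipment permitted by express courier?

Yes

Flash point 14.3 °C meets the Group H-5 criterion (Flammable Liquid), so the nail lacquer is Group H-5.
Perfume concentrate: flash point 18.3 °C < 45 °C → Group H-5 (Flammable Liquid).
The windshield de-icer has flash point 19 °C, which is < 45 °C, so it is Group H-5 (Flammable Liquid).
Group H-5 net quantity: (three 19 mL containers = 57 mL) + (three 24 mL containers = 72 mL) + 79 mL = 208 mL.
That is within the Group H-5 express courier limit of 250 mL.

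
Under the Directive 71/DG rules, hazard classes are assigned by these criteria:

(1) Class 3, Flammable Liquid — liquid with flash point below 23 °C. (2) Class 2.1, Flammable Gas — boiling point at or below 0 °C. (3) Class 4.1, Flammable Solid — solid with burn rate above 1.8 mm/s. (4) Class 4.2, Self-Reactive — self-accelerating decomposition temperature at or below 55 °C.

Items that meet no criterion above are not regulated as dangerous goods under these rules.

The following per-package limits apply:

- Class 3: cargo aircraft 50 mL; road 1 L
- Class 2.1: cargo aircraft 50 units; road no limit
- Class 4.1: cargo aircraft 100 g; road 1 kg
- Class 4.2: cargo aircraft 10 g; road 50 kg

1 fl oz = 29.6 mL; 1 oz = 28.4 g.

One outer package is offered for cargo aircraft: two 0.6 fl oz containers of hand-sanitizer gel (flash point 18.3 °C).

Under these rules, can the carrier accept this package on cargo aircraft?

Yes

Hand-sanitizer gel: flash point 18.3 °C < 23 °C → Class 3 (Flammable Liquid).
Class 3 quantity: two 0.6 fl oz containers = 35.52 mL.
35.52 mL ≤ 50 mL (cargo aircraft limit, Class 3) — within limit.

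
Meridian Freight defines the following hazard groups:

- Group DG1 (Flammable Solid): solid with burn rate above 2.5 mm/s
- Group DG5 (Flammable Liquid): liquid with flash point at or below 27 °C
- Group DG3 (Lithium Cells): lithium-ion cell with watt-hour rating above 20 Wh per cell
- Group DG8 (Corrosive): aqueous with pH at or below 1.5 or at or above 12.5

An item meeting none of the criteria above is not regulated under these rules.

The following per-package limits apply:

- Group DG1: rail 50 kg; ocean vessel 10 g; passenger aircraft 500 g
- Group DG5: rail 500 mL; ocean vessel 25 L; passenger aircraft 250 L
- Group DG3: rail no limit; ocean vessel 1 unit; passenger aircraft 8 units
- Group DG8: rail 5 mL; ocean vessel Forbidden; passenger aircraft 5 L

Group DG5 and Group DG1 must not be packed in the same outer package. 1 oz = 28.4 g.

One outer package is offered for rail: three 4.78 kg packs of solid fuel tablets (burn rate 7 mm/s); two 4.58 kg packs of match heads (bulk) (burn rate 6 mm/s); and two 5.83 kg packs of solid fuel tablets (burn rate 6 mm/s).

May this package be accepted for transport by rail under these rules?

Yes

The solid fuel tablets have burn rate 7 mm/s, which is > 2.5 mm/s, so they are Group DG1 (Flammable Solid).
Match heads (bulk): burn rate 6 mm/s > 2.5 mm/s → Group DG1 (Flammable Solid).
With burn rate 6 mm/s (> 2.5 mm/s), the solid fuel tablets fall in Group DG1.
Group DG1 net quantity: (three 4.78 kg packs = 14.34 kg) + (two 4.58 kg packs = 9.16 kg) + (two 5.83 kg packs = 11.66 kg) = 35.16 kg.
35.16 kg ≤ 50 kg (rail limit, Group DG1) — within limit.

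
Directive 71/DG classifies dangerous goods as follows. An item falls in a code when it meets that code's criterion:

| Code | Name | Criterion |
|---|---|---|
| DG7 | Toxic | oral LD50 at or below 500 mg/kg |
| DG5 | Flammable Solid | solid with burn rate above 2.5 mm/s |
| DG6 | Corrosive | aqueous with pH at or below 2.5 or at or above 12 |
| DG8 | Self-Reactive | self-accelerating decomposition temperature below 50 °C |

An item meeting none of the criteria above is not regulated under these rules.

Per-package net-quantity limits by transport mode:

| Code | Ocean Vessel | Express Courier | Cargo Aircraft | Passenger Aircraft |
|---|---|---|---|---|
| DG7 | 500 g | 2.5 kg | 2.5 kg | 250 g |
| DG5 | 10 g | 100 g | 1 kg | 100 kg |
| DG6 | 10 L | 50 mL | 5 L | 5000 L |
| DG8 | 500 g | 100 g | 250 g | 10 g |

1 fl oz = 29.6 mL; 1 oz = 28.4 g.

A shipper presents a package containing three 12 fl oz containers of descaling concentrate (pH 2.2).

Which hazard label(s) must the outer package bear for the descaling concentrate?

pH 2.2 meets the Code DG6 criterion (Corrosive), so the descaling concentrate is Code DG6.
Only the Code DG6 label is required.

Code DG6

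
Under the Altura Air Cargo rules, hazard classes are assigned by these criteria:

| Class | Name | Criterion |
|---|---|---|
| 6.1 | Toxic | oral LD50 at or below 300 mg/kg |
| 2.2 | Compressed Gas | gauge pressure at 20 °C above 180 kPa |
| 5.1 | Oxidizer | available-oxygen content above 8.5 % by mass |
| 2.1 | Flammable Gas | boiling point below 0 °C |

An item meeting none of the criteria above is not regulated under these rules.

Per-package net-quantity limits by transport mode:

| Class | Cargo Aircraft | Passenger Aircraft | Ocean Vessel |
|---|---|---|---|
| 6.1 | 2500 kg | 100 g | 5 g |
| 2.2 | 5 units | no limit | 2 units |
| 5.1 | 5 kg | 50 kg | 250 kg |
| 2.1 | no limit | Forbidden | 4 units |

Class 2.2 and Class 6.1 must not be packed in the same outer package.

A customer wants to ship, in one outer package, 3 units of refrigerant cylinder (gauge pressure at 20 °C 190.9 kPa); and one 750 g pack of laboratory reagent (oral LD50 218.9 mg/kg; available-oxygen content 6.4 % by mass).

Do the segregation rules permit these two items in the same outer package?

No

Gauge pressure at 20 °C 190.9 kPa meets the Class 2.2 criterion (Compressed Gas), so the refrigerant cylinder is Class 2.2.
Laboratory reagent: oral LD50 218.9 mg/kg ≤ 300 mg/kg → Class 6.1 (Toxic).
Class 2.2 and Class 6.1 may not share an outer package.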